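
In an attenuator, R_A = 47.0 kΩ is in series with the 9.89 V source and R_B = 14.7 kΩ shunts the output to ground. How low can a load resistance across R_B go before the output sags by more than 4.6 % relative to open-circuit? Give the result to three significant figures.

R_L(min) ≈ 232 kΩ

Output resistance R_th = R_A‖R_B = (47.0 × 14.7)/61.70 = 11.20 kΩ.
The fractional drop is R_th/(R_th + R_L); requiring this ≤ 0.0460 gives R_L ≥ R_th(1/0.0460 − 1) = 11.20 × 20.74 = 232 kΩ.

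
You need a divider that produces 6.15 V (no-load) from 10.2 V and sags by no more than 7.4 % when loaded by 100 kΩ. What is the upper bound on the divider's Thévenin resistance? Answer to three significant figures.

R_th ≤ 7.99 kΩ

Loading drop = R_th/(R_th + R_L) ≤ 0.0740, so R_th ≤ R_L · ε/(1−ε) = 100 kΩ × 0.0740/0.9260 = 7.99 kΩ.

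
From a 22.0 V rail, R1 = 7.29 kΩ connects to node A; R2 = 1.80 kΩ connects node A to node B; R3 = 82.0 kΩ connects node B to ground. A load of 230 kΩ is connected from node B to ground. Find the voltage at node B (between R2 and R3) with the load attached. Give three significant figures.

At node B, R3 is in parallel with the load: R3‖R_L = 60.45 kΩ.
Below node A the resistance is R2 + (R3‖R_L) = 62.25 kΩ, so V_A = 22.0 × 62.25/69.54 = 19.69 V.
Then V_B = V_A × (R3‖R_L)/(R2 + R3‖R_L) = 19.69 × 60.45/62.25 = 19.1 V.

V ≈ 19.1 V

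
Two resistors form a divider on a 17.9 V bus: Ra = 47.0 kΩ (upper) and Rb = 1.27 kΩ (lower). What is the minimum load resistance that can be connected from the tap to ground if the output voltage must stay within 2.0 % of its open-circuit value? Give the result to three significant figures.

Output resistance R_th = Ra‖Rb = (47.0 × 1.27)/48.27 = 1.237 kΩ.
The fractional drop is R_th/(R_th + R_L); requiring this ≤ 0.0200 gives R_L ≥ R_th(1/0.0200 − 1) = 1.237 × 49.00 = 60.6 kΩ.

R_L(min) ≈ 60.6 kΩ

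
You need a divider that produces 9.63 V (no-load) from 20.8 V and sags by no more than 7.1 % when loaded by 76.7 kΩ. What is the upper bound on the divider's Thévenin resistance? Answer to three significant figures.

Loading drop = R_th/(R_th + R_L) ≤ 0.0710, so R_th ≤ R_L · ε/(1−ε) = 76.7 kΩ × 0.0710/0.9290 = 5.86 kΩ.
(Any R1, R2 with R2/(R1+R2) = 0.463 and R1‖R2 ≤ 5.86 kΩ will meet the spec.)

R_th ≤ 5.86 kΩ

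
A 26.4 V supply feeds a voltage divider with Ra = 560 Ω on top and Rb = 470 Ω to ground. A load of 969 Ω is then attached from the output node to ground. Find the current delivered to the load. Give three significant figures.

Rb‖R_L = 316.5 Ω; V_out = 26.4 × 316.5/876.5 = 9.533 V.
I_L = V_out / R_L = 9.533 / 969 Ω = 9.84 mA.

I_L ≈ 9.84 mA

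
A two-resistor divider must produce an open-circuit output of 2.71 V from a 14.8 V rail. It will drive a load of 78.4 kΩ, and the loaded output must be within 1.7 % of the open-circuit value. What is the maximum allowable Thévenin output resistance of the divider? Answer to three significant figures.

R_th ≤ 1.36 kΩ

Loading drop = R_th/(R_th + R_L) ≤ 0.0170, so R_th ≤ R_L · ε/(1−ε) = 78.4 kΩ × 0.0170/0.9830 = 1.36 kΩ.
(Any R1, R2 with R2/(R1+R2) = 0.183 and R1‖R2 ≤ 1.36 kΩ will meet the spec.)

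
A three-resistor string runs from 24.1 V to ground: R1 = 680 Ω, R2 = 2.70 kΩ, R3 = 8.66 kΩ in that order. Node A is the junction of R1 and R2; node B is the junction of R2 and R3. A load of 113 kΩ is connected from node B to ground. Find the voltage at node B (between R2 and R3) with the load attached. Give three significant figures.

At node B, R3 is in parallel with the load: R3‖R_L = 8044 Ω.
Below node A the resistance is R2 + (R3‖R_L) = 10740 Ω, so V_A = 24.1 × 10740/11420 = 22.67 V.
Then V_B = V_A × (R3‖R_L)/(R2 + R3‖R_L) = 22.67 × 8044/10740 = 17.0 V.

V ≈ 17.0 V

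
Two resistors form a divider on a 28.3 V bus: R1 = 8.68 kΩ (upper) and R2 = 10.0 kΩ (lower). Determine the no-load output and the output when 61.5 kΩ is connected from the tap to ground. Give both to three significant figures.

Open-circuit: V = 28.3 × 10.0/(8.68 + 10.0) = 15.1 V.
With the load, R2 becomes R2‖R_L = 8.601 kΩ, so V = 28.3 × 8.601/17.28 = 14.1 V.

Unloaded: 15.1 V; loaded: 14.1 V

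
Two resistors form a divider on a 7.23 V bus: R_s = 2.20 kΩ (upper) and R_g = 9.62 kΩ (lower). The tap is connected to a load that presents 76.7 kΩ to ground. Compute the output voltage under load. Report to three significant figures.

The load sits in parallel with R_g: R_g‖R_L = (9.62 × 76.7) / (9.62 + 76.7) = 8.548 kΩ.
V_out = 7.23 × 8.548 / (2.20 + 8.548) = 7.23 × 8.548/10.75 = 5.75 V.

V_out ≈ 5.75 V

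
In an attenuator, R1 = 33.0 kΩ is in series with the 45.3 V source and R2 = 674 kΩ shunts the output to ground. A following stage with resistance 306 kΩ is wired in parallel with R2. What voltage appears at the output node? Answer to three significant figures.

The load sits in parallel with R2: R2‖R_L = (674 × 306) / (674 + 306) = 210.5 kΩ.
V_out = 45.3 × 210.5 / (33.0 + 210.5) = 45.3 × 210.5/243.5 = 39.2 V.

V_out ≈ 39.2 V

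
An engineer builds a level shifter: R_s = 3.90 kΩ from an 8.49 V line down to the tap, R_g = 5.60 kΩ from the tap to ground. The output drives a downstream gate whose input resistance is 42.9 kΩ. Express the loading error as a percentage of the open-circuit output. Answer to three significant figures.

5.09 %

The divider's output (Thévenin) resistance is R_s‖R_g = 2.299 kΩ.
Fractional drop under load = R_th/(R_th + R_L) = 2.299 / (2.299 + 42.9) = 0.05086.
So the output falls by 5.09 %.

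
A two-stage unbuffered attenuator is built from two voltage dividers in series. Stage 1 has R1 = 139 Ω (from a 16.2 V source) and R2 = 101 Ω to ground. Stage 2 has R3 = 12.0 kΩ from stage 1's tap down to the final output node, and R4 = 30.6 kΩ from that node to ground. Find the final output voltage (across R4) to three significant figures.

Stage 2 presents R3+R4 = 42600 Ω as a load on stage 1's tap.
Stage 1's lower leg becomes R2‖(R3+R4) = 100.8 Ω, so V_mid = 16.2 × 100.8/239.8 = 6.808 V.
Stage 2 is itself unloaded: V_out = V_mid × R4/(R3+R4) = 6.808 × 30600/42600 = 4.89 V.

V_out ≈ 4.89 V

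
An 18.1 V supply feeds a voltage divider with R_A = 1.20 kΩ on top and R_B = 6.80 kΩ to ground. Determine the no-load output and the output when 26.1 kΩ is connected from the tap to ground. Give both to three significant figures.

Open-circuit: V = 18.1 × 6.80/(1.20 + 6.80) = 15.4 V.
With the load, R_B becomes R_B‖R_L = 5.395 kΩ, so V = 18.1 × 5.395/6.595 = 14.8 V.

Unloaded: 15.4 V; loaded: 14.8 V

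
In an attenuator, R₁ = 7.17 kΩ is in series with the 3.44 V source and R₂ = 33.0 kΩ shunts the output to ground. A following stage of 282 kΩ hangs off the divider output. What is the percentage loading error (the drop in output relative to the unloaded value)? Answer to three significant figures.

The divider's output (Thévenin) resistance is R₁‖R₂ = 5.890 kΩ.
Fractional drop under load = R_th/(R_th + R_L) = 5.890 / (5.890 + 282) = 0.02046.
So the output falls by 2.05 %.

2.05 %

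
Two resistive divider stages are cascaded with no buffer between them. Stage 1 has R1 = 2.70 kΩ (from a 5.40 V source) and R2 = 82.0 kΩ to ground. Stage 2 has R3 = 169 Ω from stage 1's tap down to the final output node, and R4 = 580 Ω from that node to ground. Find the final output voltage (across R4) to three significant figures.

Stage 2 presents R3+R4 = 749.0 Ω as a load on stage 1's tap.
Stage 1's lower leg becomes R2‖(R3+R4) = 742.2 Ω, so V_mid = 5.40 × 742.2/3442 = 1.164 V.
Stage 2 is itself unloaded: V_out = V_mid × R4/(R3+R4) = 1.164 × 580/749.0 = 0.902 V.

V_out ≈ 0.902 V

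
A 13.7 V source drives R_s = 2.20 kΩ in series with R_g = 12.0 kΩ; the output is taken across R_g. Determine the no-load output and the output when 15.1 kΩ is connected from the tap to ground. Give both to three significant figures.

Open-circuit: V = 13.7 × 12.0/(2.20 + 12.0) = 11.6 V.
With the load, R_g becomes R_g‖R_L = 6.686 kΩ, so V = 13.7 × 6.686/8.886 = 10.3 V.

Unloaded: 11.6 V; loaded: 10.3 V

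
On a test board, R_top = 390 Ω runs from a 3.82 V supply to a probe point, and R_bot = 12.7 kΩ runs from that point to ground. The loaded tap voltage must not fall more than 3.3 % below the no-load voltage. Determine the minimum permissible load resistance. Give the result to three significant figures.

Output resistance R_th = R_top‖R_bot = (390 × 12700)/13090 = 378.4 Ω.
The fractional drop is R_th/(R_th + R_L); requiring this ≤ 0.0330 gives R_L ≥ R_th(1/0.0330 − 1) = 378.4 × 29.30 = 11.1 kΩ.

R_L(min) ≈ 11.1 kΩ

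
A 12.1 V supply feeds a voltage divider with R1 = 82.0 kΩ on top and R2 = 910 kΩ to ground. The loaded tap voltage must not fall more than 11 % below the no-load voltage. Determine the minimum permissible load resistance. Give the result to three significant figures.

Output resistance R_th = R1‖R2 = (82.0 × 910)/992.0 = 75.22 kΩ.
The fractional drop is R_th/(R_th + R_L); requiring this ≤ 0.110 gives R_L ≥ R_th(1/0.110 − 1) = 75.22 × 8.091 = 609 kΩ.

R_L(min) ≈ 609 kΩ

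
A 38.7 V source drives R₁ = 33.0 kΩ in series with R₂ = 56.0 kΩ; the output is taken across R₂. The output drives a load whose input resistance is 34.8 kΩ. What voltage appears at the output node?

V_out ≈ 15.3 V

The load sits in parallel with R₂: R₂‖R_L = (56.0 × 34.8) / (56.0 + 34.8) = 21.46 kΩ.
V_out = 38.7 × 21.46 / (33.0 + 21.46) = 38.7 × 21.46/54.46 = 15.3 V.
(Unloaded it would have been 24.4 V.)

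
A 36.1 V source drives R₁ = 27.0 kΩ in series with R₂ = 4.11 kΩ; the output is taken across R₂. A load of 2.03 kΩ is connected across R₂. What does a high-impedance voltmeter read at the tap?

V_out ≈ 1.73 V

The load sits in parallel with R₂: R₂‖R_L = (4.11 × 2.03) / (4.11 + 2.03) = 1.359 kΩ.
V_out = 36.1 × 1.359 / (27.0 + 1.359) = 36.1 × 1.359/28.36 = 1.73 V.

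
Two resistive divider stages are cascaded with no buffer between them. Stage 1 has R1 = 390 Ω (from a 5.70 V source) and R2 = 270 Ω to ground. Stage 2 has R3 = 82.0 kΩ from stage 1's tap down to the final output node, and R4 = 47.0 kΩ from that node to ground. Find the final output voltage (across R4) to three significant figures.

V_out ≈ 0.849 V

Stage 2 presents R3+R4 = 129000 Ω as a load on stage 1's tap.
Stage 1's lower leg becomes R2‖(R3+R4) = 269.4 Ω, so V_mid = 5.70 × 269.4/659.4 = 2.329 V.
Stage 2 is itself unloaded: V_out = V_mid × R4/(R3+R4) = 2.329 × 47000/129000 = 0.849 V.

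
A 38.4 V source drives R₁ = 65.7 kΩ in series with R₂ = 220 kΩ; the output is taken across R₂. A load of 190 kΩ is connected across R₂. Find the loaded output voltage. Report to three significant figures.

V_out ≈ 23.4 V

The load sits in parallel with R₂: R₂‖R_L = (220 × 190) / (220 + 190) = 102.0 kΩ.
V_out = 38.4 × 102.0 / (65.7 + 102.0) = 38.4 × 102.0/167.7 = 23.4 V.
(Unloaded it would have been 29.6 V.)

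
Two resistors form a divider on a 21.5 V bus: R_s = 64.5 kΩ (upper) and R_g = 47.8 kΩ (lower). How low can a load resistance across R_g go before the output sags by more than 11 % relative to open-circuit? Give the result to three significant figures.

Output resistance R_th = R_s‖R_g = (64.5 × 47.8)/112.3 = 27.45 kΩ.
The fractional drop is R_th/(R_th + R_L); requiring this ≤ 0.110 gives R_L ≥ R_th(1/0.110 − 1) = 27.45 × 8.091 = 222 kΩ.

R_L(min) ≈ 222 kΩ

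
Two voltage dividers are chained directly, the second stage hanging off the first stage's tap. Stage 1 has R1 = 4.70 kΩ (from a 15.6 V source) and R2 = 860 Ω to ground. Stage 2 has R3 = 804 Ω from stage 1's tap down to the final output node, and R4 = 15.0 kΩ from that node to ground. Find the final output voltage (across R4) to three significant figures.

Stage 2 presents R3+R4 = 15800 Ω as a load on stage 1's tap.
Stage 1's lower leg becomes R2‖(R3+R4) = 815.6 Ω, so V_mid = 15.6 × 815.6/5516 = 2.307 V.
Stage 2 is itself unloaded: V_out = V_mid × R4/(R3+R4) = 2.307 × 15000/15800 = 2.19 V.

V_out ≈ 2.19 V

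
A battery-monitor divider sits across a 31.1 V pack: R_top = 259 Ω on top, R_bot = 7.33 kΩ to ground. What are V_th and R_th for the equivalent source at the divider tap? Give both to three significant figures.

V_th is the open-circuit tap voltage: 31.1 × 7330/(259 + 7330) = 30.0 V.
With the supply zeroed, R_top and R_bot appear in parallel from the tap: R_th = R_top‖R_bot = (259 × 7330)/7589 = 250 Ω.

V_th = 30.0 V, R_th = 250 Ω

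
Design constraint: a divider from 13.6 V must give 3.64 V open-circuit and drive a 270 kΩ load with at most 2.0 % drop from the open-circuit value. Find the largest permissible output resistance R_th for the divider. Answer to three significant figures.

R_th ≤ 5.51 kΩ

Loading drop = R_th/(R_th + R_L) ≤ 0.0200, so R_th ≤ R_L · ε/(1−ε) = 270 kΩ × 0.0200/0.9800 = 5.51 kΩ.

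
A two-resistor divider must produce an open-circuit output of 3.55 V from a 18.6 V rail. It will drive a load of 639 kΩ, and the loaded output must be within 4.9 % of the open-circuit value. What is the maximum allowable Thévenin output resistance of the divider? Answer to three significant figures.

Loading drop = R_th/(R_th + R_L) ≤ 0.0490, so R_th ≤ R_L · ε/(1−ε) = 639 kΩ × 0.0490/0.9510 = 32.9 kΩ.

R_th ≤ 32.9 kΩ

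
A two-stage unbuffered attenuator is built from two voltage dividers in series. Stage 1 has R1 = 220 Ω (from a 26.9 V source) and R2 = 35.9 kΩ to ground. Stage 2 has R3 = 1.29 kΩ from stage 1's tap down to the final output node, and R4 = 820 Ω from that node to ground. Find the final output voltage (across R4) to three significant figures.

V_out ≈ 9.41 V

Stage 2 presents R3+R4 = 2110 Ω as a load on stage 1's tap.
Stage 1's lower leg becomes R2‖(R3+R4) = 1993 Ω, so V_mid = 26.9 × 1993/2213 = 24.23 V.
Stage 2 is itself unloaded: V_out = V_mid × R4/(R3+R4) = 24.23 × 820/2110 = 9.41 V.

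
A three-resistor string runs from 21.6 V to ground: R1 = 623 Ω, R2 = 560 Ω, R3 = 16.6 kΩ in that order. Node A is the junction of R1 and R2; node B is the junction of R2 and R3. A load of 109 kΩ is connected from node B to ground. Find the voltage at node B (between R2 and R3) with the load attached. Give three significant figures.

V ≈ 20.0 V

At node B, R3 is in parallel with the load: R3‖R_L = 14410 Ω.
Below node A the resistance is R2 + (R3‖R_L) = 14970 Ω, so V_A = 21.6 × 14970/15590 = 20.74 V.
Then V_B = V_A × (R3‖R_L)/(R2 + R3‖R_L) = 20.74 × 14410/14970 = 20.0 V.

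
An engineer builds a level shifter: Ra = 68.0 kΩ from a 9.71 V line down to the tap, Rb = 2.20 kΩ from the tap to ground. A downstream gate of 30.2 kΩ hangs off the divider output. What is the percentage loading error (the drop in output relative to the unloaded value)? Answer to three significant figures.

6.59 %

The divider's output (Thévenin) resistance is Ra‖Rb = 2.131 kΩ.
Fractional drop under load = R_th/(R_th + R_L) = 2.131 / (2.131 + 30.2) = 0.06591.
So the output falls by 6.59 %.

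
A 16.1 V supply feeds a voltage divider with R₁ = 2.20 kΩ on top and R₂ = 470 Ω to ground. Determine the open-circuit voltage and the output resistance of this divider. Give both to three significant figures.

V_th is the open-circuit tap voltage: 16.1 × 470/(2200 + 470) = 2.83 V.
With the supply zeroed, R₁ and R₂ appear in parallel from the tap: R_th = R₁‖R₂ = (2200 × 470)/2670 = 387 Ω.

V_th = 2.83 V, R_th = 387 Ω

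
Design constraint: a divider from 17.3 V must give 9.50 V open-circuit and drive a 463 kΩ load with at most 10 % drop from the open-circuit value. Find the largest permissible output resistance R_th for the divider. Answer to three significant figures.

R_th ≤ 51.4 kΩ

Loading drop = R_th/(R_th + R_L) ≤ 0.100, so R_th ≤ R_L · ε/(1−ε) = 463 kΩ × 0.100/0.9000 = 51.4 kΩ.
(Any R1, R2 with R2/(R1+R2) = 0.549 and R1‖R2 ≤ 51.4 kΩ will meet the spec.)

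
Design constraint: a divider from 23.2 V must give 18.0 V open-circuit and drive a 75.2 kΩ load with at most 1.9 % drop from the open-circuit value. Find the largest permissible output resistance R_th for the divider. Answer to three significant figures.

R_th ≤ 1.46 kΩ

Loading drop = R_th/(R_th + R_L) ≤ 0.0190, so R_th ≤ R_L · ε/(1−ε) = 75.2 kΩ × 0.0190/0.9810 = 1.46 kΩ.
(Any R1, R2 with R2/(R1+R2) = 0.776 and R1‖R2 ≤ 1.46 kΩ will meet the spec.)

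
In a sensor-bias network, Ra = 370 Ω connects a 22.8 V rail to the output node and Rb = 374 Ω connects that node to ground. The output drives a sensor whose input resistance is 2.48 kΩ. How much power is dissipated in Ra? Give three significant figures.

P ≈ 398 mW

Total resistance from the source is Ra + (Rb‖R_L) = 695.0 Ω, so I = 22.8/695.0 Ω = 32.81 mA.
P = I²·Ra = (32.81 mA)² × 370 Ω = 398 mW.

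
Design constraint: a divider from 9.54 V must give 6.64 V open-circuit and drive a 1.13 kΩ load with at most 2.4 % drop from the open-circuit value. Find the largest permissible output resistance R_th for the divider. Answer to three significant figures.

R_th ≤ 27.8 Ω

Loading drop = R_th/(R_th + R_L) ≤ 0.0240, so R_th ≤ R_L · ε/(1−ε) = 1.13 kΩ × 0.0240/0.9760 = 27.8 Ω.
(Any R1, R2 with R2/(R1+R2) = 0.696 and R1‖R2 ≤ 27.8 Ω will meet the spec.)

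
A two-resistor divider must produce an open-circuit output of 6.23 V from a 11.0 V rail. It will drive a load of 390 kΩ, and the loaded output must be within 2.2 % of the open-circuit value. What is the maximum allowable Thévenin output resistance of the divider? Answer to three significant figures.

R_th ≤ 8.77 kΩ

Loading drop = R_th/(R_th + R_L) ≤ 0.0220, so R_th ≤ R_L · ε/(1−ε) = 390 kΩ × 0.0220/0.9780 = 8.77 kΩ.
(Any R1, R2 with R2/(R1+R2) = 0.566 and R1‖R2 ≤ 8.77 kΩ will meet the spec.)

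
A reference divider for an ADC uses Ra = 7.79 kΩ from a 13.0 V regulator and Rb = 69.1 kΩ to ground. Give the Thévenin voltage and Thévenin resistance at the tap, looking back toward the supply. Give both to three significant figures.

V_th = 11.7 V, R_th = 7.00 kΩ

V_th is the open-circuit tap voltage: 13.0 × 69.1/(7.79 + 69.1) = 11.7 V.
With the supply zeroed, Ra and Rb appear in parallel from the tap: R_th = Ra‖Rb = (7.79 × 69.1)/76.89 = 7.00 kΩ.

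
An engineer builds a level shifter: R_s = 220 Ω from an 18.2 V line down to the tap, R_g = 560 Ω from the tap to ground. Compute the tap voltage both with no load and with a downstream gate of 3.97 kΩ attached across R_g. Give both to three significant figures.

Open-circuit: V = 18.2 × 560/(220 + 560) = 13.1 V.
With the load, R_g becomes R_g‖R_L = 490.8 Ω, so V = 18.2 × 490.8/710.8 = 12.6 V.

Unloaded: 13.1 V; loaded: 12.6 V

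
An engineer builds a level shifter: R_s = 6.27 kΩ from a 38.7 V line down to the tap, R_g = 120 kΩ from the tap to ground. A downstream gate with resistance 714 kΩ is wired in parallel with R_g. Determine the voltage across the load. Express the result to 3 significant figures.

The load sits in parallel with R_g: R_g‖R_L = (120 × 714) / (120 + 714) = 102.7 kΩ.
V_out = 38.7 × 102.7 / (6.27 + 102.7) = 38.7 × 102.7/109.0 = 36.5 V.

V_out ≈ 36.5 V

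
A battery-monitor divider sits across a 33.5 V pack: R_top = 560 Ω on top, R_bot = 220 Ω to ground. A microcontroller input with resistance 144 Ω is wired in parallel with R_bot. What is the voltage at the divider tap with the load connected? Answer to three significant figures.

The load sits in parallel with R_bot: R_bot‖R_L = (220 × 144) / (220 + 144) = 87.03 Ω.
V_out = 33.5 × 87.03 / (560 + 87.03) = 33.5 × 87.03/647.0 = 4.51 V.

V_out ≈ 4.51 V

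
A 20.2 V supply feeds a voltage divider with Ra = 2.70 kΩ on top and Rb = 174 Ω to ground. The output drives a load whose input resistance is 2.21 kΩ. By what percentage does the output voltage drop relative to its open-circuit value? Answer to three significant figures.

6.89 %

The divider's output (Thévenin) resistance is Ra‖Rb = 163.5 Ω.
Fractional drop under load = R_th/(R_th + R_L) = 163.5 / (163.5 + 2210) = 0.06887.
So the output falls by 6.89 %.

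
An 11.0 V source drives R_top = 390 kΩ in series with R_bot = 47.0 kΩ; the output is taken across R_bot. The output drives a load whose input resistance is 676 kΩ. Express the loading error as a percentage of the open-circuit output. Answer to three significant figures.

The divider's output (Thévenin) resistance is R_top‖R_bot = 41.95 kΩ.
Fractional drop under load = R_th/(R_th + R_L) = 41.95 / (41.95 + 676) = 0.05842.
So the output falls by 5.84 %.

5.84 %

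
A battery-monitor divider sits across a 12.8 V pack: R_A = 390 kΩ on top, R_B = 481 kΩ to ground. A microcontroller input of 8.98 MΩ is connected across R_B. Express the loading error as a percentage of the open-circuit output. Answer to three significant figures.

2.34 %

The divider's output (Thévenin) resistance is R_A‖R_B = 215.4 kΩ.
Fractional drop under load = R_th/(R_th + R_L) = 215.4 / (215.4 + 8980) = 0.02342.
So the output falls by 2.34 %.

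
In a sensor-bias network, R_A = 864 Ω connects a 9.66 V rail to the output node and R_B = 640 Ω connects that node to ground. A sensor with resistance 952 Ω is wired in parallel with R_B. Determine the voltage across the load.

The load sits in parallel with R_B: R_B‖R_L = (640 × 952) / (640 + 952) = 382.7 Ω.
V_out = 9.66 × 382.7 / (864 + 382.7) = 9.66 × 382.7/1247 = 2.97 V.
(Unloaded it would have been 4.11 V.)

V_out ≈ 2.97 V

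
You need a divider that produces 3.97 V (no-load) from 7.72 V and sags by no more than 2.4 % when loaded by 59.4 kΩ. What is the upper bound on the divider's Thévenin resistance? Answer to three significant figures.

R_th ≤ 1.46 kΩ

Loading drop = R_th/(R_th + R_L) ≤ 0.0240, so R_th ≤ R_L · ε/(1−ε) = 59.4 kΩ × 0.0240/0.9760 = 1.46 kΩ.
(Any R1, R2 with R2/(R1+R2) = 0.514 and R1‖R2 ≤ 1.46 kΩ will meet the spec.)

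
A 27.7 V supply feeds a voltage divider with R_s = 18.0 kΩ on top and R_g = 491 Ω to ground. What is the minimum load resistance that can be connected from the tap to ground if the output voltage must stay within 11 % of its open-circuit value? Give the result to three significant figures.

Output resistance R_th = R_s‖R_g = (18000 × 491)/18490 = 478.0 Ω.
The fractional drop is R_th/(R_th + R_L); requiring this ≤ 0.110 gives R_L ≥ R_th(1/0.110 − 1) = 478.0 × 8.091 = 3.87 kΩ.

R_L(min) ≈ 3.87 kΩ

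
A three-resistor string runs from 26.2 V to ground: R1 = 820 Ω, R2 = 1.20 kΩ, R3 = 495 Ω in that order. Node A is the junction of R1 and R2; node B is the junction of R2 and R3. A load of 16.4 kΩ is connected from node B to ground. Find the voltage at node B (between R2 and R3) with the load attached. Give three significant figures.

At node B, R3 is in parallel with the load: R3‖R_L = 480.5 Ω.
Below node A the resistance is R2 + (R3‖R_L) = 1680 Ω, so V_A = 26.2 × 1680/2500 = 17.61 V.
Then V_B = V_A × (R3‖R_L)/(R2 + R3‖R_L) = 17.61 × 480.5/1680 = 5.03 V.

V ≈ 5.03 V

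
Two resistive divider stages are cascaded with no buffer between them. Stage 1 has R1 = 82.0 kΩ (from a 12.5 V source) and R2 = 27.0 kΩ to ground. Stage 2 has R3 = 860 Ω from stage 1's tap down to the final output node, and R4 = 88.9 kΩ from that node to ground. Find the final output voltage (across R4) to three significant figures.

V_out ≈ 2.50 V

Stage 2 presents R3+R4 = 89760 Ω as a load on stage 1's tap.
Stage 1's lower leg becomes R2‖(R3+R4) = 20760 Ω, so V_mid = 12.5 × 20760/102800 = 2.525 V.
Stage 2 is itself unloaded: V_out = V_mid × R4/(R3+R4) = 2.525 × 88900/89760 = 2.50 V.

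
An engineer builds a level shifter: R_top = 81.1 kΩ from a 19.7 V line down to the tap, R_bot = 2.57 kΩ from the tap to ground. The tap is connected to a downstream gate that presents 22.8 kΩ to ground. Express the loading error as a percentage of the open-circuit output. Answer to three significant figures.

Unloaded V = 19.7 × 2.57/83.67 = 0.60510 V.
Loaded: R_bot‖R_L = 2.310 kΩ, giving V = 19.7 × 2.310/83.41 = 0.54550 V.
Drop = (0.60510 − 0.54550) / 0.60510 = 9.85 %.

9.85 %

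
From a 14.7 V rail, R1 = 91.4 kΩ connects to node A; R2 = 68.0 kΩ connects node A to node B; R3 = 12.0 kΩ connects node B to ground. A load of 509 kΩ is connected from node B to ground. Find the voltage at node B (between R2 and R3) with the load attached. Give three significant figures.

V ≈ 1.01 V

At node B, R3 is in parallel with the load: R3‖R_L = 11.72 kΩ.
Below node A the resistance is R2 + (R3‖R_L) = 79.72 kΩ, so V_A = 14.7 × 79.72/171.1 = 6.848 V.
Then V_B = V_A × (R3‖R_L)/(R2 + R3‖R_L) = 6.848 × 11.72/79.72 = 1.01 V.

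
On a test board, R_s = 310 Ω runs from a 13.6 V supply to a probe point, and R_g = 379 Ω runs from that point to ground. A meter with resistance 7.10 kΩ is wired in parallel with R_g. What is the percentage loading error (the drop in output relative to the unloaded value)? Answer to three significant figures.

2.35 %

The divider's output (Thévenin) resistance is R_s‖R_g = 170.5 Ω.
Fractional drop under load = R_th/(R_th + R_L) = 170.5 / (170.5 + 7100) = 0.02345.
So the output falls by 2.35 %.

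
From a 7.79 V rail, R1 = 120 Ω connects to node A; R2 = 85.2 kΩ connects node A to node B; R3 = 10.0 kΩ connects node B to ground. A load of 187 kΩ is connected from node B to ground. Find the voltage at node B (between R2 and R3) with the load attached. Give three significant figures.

V ≈ 0.780 V

At node B, R3 is in parallel with the load: R3‖R_L = 9492 Ω.
Below node A the resistance is R2 + (R3‖R_L) = 94690 Ω, so V_A = 7.79 × 94690/94810 = 7.780 V.
Then V_B = V_A × (R3‖R_L)/(R2 + R3‖R_L) = 7.780 × 9492/94690 = 0.780 V.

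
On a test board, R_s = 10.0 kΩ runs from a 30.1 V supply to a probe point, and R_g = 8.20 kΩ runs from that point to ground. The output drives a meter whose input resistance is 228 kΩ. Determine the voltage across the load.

V_out ≈ 13.3 V

The load sits in parallel with R_g: R_g‖R_L = (8.20 × 228) / (8.20 + 228) = 7.915 kΩ.
V_out = 30.1 × 7.915 / (10.0 + 7.915) = 30.1 × 7.915/17.92 = 13.3 V.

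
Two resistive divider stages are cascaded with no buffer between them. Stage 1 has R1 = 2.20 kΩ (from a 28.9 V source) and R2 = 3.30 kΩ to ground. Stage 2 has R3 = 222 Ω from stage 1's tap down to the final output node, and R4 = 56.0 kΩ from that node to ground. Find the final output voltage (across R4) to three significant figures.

V_out ≈ 16.9 V

Stage 2 presents R3+R4 = 56220 Ω as a load on stage 1's tap.
Stage 1's lower leg becomes R2‖(R3+R4) = 3117 Ω, so V_mid = 28.9 × 3117/5317 = 16.94 V.
Stage 2 is itself unloaded: V_out = V_mid × R4/(R3+R4) = 16.94 × 56000/56220 = 16.9 V.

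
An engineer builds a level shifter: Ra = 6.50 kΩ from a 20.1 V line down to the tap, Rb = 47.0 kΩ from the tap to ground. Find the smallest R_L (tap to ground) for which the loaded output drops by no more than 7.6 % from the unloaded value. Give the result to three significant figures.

R_L(min) ≈ 69.4 kΩ

Output resistance R_th = Ra‖Rb = (6.50 × 47.0)/53.50 = 5.710 kΩ.
The fractional drop is R_th/(R_th + R_L); requiring this ≤ 0.0760 gives R_L ≥ R_th(1/0.0760 − 1) = 5.710 × 12.16 = 69.4 kΩ.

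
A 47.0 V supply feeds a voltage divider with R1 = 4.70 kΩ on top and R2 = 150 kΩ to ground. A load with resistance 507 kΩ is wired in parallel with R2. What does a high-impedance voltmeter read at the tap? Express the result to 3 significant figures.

The load sits in parallel with R2: R2‖R_L = (150 × 507) / (150 + 507) = 115.8 kΩ.
V_out = 47.0 × 115.8 / (4.70 + 115.8) = 47.0 × 115.8/120.5 = 45.2 V.

V_out ≈ 45.2 V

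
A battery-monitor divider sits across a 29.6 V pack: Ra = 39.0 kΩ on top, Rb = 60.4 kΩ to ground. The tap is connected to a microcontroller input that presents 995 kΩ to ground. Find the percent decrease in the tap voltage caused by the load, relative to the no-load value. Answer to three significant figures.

2.33 %

The divider's output (Thévenin) resistance is Ra‖Rb = 23.70 kΩ.
Fractional drop under load = R_th/(R_th + R_L) = 23.70 / (23.70 + 995) = 0.02326.
So the output falls by 2.33 %.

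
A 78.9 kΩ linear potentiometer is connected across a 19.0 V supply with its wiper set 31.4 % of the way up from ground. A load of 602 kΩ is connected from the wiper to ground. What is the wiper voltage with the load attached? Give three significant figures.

V ≈ 5.80 V

The wiper splits the pot into (1−α)R = 54.13 kΩ above and αR = 24.77 kΩ below.
Lower section ‖ load = 23.80 kΩ.
V_wiper = 19.0 × 23.80/(54.13 + 23.80) = 5.80 V.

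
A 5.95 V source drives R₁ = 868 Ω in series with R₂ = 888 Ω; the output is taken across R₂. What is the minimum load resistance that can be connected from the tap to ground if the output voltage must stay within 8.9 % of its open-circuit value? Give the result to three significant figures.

Output resistance R_th = R₁‖R₂ = (868 × 888)/1756 = 438.9 Ω.
The fractional drop is R_th/(R_th + R_L); requiring this ≤ 0.0890 gives R_L ≥ R_th(1/0.0890 − 1) = 438.9 × 10.24 = 4.49 kΩ.

R_L(min) ≈ 4.49 kΩ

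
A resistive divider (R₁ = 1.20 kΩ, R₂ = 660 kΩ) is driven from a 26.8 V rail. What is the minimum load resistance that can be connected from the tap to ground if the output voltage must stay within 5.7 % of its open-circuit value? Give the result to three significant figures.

Output resistance R_th = R₁‖R₂ = (1.20 × 660)/661.2 = 1.198 kΩ.
The fractional drop is R_th/(R_th + R_L); requiring this ≤ 0.0570 gives R_L ≥ R_th(1/0.0570 − 1) = 1.198 × 16.54 = 19.8 kΩ.

R_L(min) ≈ 19.8 kΩ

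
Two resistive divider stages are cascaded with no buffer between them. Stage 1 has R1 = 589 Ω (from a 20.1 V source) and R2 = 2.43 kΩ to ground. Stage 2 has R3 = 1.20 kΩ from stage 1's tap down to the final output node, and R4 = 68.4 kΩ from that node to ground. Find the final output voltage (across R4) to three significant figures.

Stage 2 presents R3+R4 = 69600 Ω as a load on stage 1's tap.
Stage 1's lower leg becomes R2‖(R3+R4) = 2348 Ω, so V_mid = 20.1 × 2348/2937 = 16.07 V.
Stage 2 is itself unloaded: V_out = V_mid × R4/(R3+R4) = 16.07 × 68400/69600 = 15.8 V.

V_out ≈ 15.8 V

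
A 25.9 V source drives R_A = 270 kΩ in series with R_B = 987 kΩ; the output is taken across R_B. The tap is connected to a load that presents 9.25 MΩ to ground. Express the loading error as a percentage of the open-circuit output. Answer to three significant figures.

The divider's output (Thévenin) resistance is R_A‖R_B = 212.0 kΩ.
Fractional drop under load = R_th/(R_th + R_L) = 212.0 / (212.0 + 9250) = 0.02241.
So the output falls by 2.24 %.

2.24 %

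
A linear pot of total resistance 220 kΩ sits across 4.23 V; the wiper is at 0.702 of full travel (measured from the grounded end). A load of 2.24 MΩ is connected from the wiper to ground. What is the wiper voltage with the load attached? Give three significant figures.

The wiper splits the pot into (1−α)R = 65.56 kΩ above and αR = 154.4 kΩ below.
Lower section ‖ load = 144.5 kΩ.
V_wiper = 4.23 × 144.5/(65.56 + 144.5) = 2.91 V.

V ≈ 2.91 V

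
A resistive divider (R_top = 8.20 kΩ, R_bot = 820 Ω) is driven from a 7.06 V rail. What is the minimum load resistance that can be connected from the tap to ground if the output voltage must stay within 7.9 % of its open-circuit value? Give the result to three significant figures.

Output resistance R_th = R_top‖R_bot = (8200 × 820)/9020 = 745.5 Ω.
The fractional drop is R_th/(R_th + R_L); requiring this ≤ 0.0790 gives R_L ≥ R_th(1/0.0790 − 1) = 745.5 × 11.66 = 8.69 kΩ.

R_L(min) ≈ 8.69 kΩ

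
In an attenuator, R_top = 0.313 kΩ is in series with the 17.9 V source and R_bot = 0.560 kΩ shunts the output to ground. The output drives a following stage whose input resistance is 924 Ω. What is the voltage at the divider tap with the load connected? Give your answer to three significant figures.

V_out ≈ 9.43 V

The load sits in parallel with R_bot: R_bot‖R_L = (560 × 924) / (560 + 924) = 348.7 Ω.
V_out = 17.9 × 348.7 / (313 + 348.7) = 17.9 × 348.7/661.7 = 9.43 V.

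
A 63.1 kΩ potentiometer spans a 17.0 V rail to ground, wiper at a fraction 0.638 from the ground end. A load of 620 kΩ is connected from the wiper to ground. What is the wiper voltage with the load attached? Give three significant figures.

V ≈ 10.6 V

The wiper splits the pot into (1−α)R = 22.84 kΩ above and αR = 40.26 kΩ below.
Lower section ‖ load = 37.80 kΩ.
V_wiper = 17.0 × 37.80/(22.84 + 37.80) = 10.6 V.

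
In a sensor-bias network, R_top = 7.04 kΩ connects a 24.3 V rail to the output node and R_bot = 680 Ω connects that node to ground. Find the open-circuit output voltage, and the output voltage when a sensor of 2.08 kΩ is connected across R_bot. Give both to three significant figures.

Unloaded: 2.14 V; loaded: 1.65 V

Open-circuit: V = 24.3 × 680/(7040 + 680) = 2.14 V.
With the load, R_bot becomes R_bot‖R_L = 512.5 Ω, so V = 24.3 × 512.5/7552 = 1.65 V.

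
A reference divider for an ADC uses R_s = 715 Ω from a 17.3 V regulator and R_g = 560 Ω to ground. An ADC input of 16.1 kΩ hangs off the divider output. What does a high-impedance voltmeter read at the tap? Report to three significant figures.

The load sits in parallel with R_g: R_g‖R_L = (560 × 16100) / (560 + 16100) = 541.2 Ω.
V_out = 17.3 × 541.2 / (715 + 541.2) = 17.3 × 541.2/1256 = 7.45 V.

V_out ≈ 7.45 V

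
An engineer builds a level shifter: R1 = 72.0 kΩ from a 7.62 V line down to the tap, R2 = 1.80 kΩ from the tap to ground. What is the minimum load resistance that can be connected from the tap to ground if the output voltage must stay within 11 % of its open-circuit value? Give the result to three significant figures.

R_L(min) ≈ 14.2 kΩ

Output resistance R_th = R1‖R2 = (72.0 × 1.80)/73.80 = 1.756 kΩ.
The fractional drop is R_th/(R_th + R_L); requiring this ≤ 0.110 gives R_L ≥ R_th(1/0.110 − 1) = 1.756 × 8.091 = 14.2 kΩ.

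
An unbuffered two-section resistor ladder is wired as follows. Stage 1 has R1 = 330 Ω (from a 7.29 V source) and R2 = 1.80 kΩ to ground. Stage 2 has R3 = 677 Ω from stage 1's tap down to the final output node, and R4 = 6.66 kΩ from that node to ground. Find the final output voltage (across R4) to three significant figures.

V_out ≈ 5.39 V

Stage 2 presents R3+R4 = 7337 Ω as a load on stage 1's tap.
Stage 1's lower leg becomes R2‖(R3+R4) = 1445 Ω, so V_mid = 7.29 × 1445/1775 = 5.935 V.
Stage 2 is itself unloaded: V_out = V_mid × R4/(R3+R4) = 5.935 × 6660/7337 = 5.39 V.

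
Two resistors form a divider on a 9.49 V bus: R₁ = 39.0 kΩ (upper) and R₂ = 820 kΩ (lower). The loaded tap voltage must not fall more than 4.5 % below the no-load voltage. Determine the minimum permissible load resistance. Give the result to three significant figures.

Output resistance R_th = R₁‖R₂ = (39.0 × 820)/859.0 = 37.23 kΩ.
The fractional drop is R_th/(R_th + R_L); requiring this ≤ 0.0450 gives R_L ≥ R_th(1/0.0450 − 1) = 37.23 × 21.22 = 790 kΩ.

R_L(min) ≈ 790 kΩ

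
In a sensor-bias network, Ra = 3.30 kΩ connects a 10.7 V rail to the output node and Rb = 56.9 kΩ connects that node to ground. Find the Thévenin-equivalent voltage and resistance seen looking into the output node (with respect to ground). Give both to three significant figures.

V_th = 10.1 V, R_th = 3.12 kΩ

V_th is the open-circuit tap voltage: 10.7 × 56.9/(3.30 + 56.9) = 10.1 V.
With the supply zeroed, Ra and Rb appear in parallel from the tap: R_th = Ra‖Rb = (3.30 × 56.9)/60.20 = 3.12 kΩ.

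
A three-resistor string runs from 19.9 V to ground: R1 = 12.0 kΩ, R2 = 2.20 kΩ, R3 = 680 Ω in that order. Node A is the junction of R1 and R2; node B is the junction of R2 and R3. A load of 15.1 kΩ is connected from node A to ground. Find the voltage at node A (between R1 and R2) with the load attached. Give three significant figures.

V ≈ 3.34 V

Below node A the series string R2+R3 = 2880 Ω sits in parallel with the 15100 Ω load: 2419 Ω.
V_A = 19.9 × 2419/(12000 + 2419) = 3.34 V.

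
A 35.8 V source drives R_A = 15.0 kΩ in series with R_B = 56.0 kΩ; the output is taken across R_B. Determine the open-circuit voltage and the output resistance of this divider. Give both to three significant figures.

V_th is the open-circuit tap voltage: 35.8 × 56.0/(15.0 + 56.0) = 28.2 V.
With the supply zeroed, R_A and R_B appear in parallel from the tap: R_th = R_A‖R_B = (15.0 × 56.0)/71.00 = 11.8 kΩ.

V_th = 28.2 V, R_th = 11.8 kΩ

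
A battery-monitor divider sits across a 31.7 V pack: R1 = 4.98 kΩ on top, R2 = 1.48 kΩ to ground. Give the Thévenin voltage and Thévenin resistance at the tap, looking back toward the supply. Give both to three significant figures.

V_th is the open-circuit tap voltage: 31.7 × 1.48/(4.98 + 1.48) = 7.26 V.
With the supply zeroed, R1 and R2 appear in parallel from the tap: R_th = R1‖R2 = (4.98 × 1.48)/6.460 = 1.14 kΩ.

V_th = 7.26 V, R_th = 1.14 kΩ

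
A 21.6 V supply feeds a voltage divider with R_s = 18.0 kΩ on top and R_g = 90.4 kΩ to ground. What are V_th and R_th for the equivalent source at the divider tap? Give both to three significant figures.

V_th is the open-circuit tap voltage: 21.6 × 90.4/(18.0 + 90.4) = 18.0 V.
With the supply zeroed, R_s and R_g appear in parallel from the tap: R_th = R_s‖R_g = (18.0 × 90.4)/108.4 = 15.0 kΩ.

V_th = 18.0 V, R_th = 15.0 kΩ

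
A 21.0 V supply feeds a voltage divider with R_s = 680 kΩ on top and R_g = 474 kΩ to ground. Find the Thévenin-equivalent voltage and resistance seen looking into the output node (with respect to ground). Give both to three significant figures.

V_th = 8.63 V, R_th = 279 kΩ

V_th is the open-circuit tap voltage: 21.0 × 474/(680 + 474) = 8.63 V.
With the supply zeroed, R_s and R_g appear in parallel from the tap: R_th = R_s‖R_g = (680 × 474)/1154 = 279 kΩ.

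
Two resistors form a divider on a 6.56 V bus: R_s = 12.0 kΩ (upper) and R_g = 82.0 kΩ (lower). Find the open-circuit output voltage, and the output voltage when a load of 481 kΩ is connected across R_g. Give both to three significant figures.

Unloaded: 5.72 V; loaded: 5.60 V

Open-circuit: V = 6.56 × 82.0/(12.0 + 82.0) = 5.72 V.
With the load, R_g becomes R_g‖R_L = 70.06 kΩ, so V = 6.56 × 70.06/82.06 = 5.60 V.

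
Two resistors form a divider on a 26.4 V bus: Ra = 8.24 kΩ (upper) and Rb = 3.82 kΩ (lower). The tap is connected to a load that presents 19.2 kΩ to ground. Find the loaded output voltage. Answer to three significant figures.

V_out ≈ 7.36 V

The load sits in parallel with Rb: Rb‖R_L = (3.82 × 19.2) / (3.82 + 19.2) = 3.186 kΩ.
V_out = 26.4 × 3.186 / (8.24 + 3.186) = 26.4 × 3.186/11.43 = 7.36 V.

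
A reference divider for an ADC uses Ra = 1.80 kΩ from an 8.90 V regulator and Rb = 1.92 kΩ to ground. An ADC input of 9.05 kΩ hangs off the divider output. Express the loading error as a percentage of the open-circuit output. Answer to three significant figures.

Unloaded V = 8.90 × 1.92/3.720 = 4.5935 V.
Loaded: Rb‖R_L = 1.584 kΩ, giving V = 8.90 × 1.584/3.384 = 4.1659 V.
Drop = (4.5935 − 4.1659) / 4.5935 = 9.31 %.

9.31 %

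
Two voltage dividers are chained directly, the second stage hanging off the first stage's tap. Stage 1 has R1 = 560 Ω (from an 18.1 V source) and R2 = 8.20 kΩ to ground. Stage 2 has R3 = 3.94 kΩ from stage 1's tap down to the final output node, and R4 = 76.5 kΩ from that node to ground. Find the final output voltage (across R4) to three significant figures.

V_out ≈ 16.0 V

Stage 2 presents R3+R4 = 80440 Ω as a load on stage 1's tap.
Stage 1's lower leg becomes R2‖(R3+R4) = 7441 Ω, so V_mid = 18.1 × 7441/8001 = 16.83 V.
Stage 2 is itself unloaded: V_out = V_mid × R4/(R3+R4) = 16.83 × 76500/80440 = 16.0 V.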